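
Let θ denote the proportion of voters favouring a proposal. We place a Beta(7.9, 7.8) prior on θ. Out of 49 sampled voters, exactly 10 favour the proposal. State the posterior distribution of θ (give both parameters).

Posterior: Beta(17.9, 46.8)

Observing 10 successes and 39 failures updates Beta(7.9, 7.8) by adding the success and failure counts to the two shape parameters: α = 7.9+10 = 17.9, β = 7.8+39 = 46.8.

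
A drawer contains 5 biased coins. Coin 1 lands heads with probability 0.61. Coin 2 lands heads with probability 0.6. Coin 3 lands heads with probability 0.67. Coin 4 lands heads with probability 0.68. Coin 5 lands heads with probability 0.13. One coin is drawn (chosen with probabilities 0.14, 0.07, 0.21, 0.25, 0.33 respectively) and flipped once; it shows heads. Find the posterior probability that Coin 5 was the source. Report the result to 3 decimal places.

P(heads|C1) = 0.61; P(heads|C2) = 0.6; P(heads|C3) = 0.67; P(heads|C4) = 0.68; P(heads|C5) = 0.13.
Prior × likelihood for each source: 0.14·0.61=0.08540, 0.07·0.6=0.04200, 0.21·0.67=0.1407, 0.25·0.68=0.1700, 0.33·0.13=0.04290. Summing gives P(heads) = 0.48100.
P(Coin 5 | heads) = 0.04290 / 0.48100 = 0.089.

Posterior probability ≈ 0.089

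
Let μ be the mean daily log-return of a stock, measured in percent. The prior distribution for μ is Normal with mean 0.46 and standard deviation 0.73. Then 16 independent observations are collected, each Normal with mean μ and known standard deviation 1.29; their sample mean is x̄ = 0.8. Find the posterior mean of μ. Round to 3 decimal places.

Posterior mean ≈ 0.744

Prior precision 1/τ₀² = 1/0.73² = 1.87652; data precision n/σ² = 16/1.29² = 9.61481.
Posterior precision = 1.87652 + 9.61481 = 11.4913.
Posterior mean = (1.87652·0.46 + 9.61481·0.8) / 11.4913 = 0.744.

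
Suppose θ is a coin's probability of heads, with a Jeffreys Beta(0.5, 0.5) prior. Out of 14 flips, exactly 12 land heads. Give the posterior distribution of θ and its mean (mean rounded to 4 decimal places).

Observing 12 successes and 2 failures updates Beta(0.5, 0.5) by adding the success and failure counts to the two shape parameters: α = 0.5+12 = 12.5, β = 0.5+2 = 2.5.
E[θ | data] = 12.5/(12.5+2.5) = 0.8333.

Posterior: Beta(12.5, 2.5); mean ≈ 0.8333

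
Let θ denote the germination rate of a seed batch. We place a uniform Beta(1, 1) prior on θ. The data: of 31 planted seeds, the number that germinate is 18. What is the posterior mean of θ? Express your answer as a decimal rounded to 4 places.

Posterior mean ≈ 0.5758

Observing 18 successes and 13 failures updates Beta(1, 1) by adding the success and failure counts to the two shape parameters: α = 1+18 = 19, β = 1+13 = 14.
Posterior mean = α/(α+β) = 19/33 = 0.5758.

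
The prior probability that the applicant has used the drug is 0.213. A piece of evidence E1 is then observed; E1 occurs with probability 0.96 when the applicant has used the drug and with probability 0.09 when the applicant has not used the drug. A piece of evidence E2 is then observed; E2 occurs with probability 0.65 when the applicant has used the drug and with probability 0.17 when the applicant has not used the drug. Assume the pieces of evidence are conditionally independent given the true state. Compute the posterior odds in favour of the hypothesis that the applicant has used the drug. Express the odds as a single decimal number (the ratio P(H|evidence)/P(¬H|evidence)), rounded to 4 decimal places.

Posterior odds ≈ 11.0382

Prior odds = 0.213/(1−0.213) = 0.27065.
Likelihood ratio for E1 = 0.96/0.09 = 10.667.
Likelihood ratio for E2 = 0.65/0.17 = 3.8235.
Posterior odds = prior odds × LR₁ × LR₂ = 11.038.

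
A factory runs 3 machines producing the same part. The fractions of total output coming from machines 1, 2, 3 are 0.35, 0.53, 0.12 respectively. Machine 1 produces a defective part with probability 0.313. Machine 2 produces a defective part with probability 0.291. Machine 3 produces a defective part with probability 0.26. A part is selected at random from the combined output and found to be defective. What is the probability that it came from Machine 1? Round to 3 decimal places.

P(defective|M1) = 0.313; P(defective|M2) = 0.291; P(defective|M3) = 0.26.
Prior × likelihood for each source: 0.35·0.313=0.1095, 0.53·0.291=0.1542, 0.12·0.26=0.03120. Summing gives P(defective) = 0.29498.
P(Machine 1 | defective) = 0.1095 / 0.29498 = 0.371.

Posterior probability ≈ 0.371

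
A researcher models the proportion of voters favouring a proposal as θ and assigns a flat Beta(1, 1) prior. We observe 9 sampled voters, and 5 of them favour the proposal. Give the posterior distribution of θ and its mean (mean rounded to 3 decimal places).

Posterior: Beta(6, 5); mean ≈ 0.545

The binomial likelihood is conjugate to the Beta prior: with 5 successes and 4 failures, the posterior is Beta(1+5, 1+4) = Beta(6, 5).
E[θ | data] = 6/(6+5) = 0.545.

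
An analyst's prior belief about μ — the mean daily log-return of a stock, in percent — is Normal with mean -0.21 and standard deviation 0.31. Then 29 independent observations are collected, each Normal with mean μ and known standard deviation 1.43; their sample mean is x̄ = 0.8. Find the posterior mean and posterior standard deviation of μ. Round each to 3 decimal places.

With known σ, the Normal prior is conjugate. Weight on the data is w = (n/σ²)/(n/σ² + 1/τ₀²) = 14.1816/(14.1816+10.4058) = 0.57678.
Posterior mean = w·x̄ + (1−w)·μ₀ = 0.57678·0.8 + 0.42322·-0.21 = 0.373. Posterior variance = 1/(14.1816+10.4058) = 0.0406712, so SD = 0.202.

Posterior mean ≈ 0.373; posterior SD ≈ 0.202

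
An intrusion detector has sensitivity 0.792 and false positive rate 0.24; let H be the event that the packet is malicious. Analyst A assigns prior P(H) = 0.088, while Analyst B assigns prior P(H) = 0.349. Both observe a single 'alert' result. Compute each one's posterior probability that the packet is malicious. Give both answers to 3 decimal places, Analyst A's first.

The likelihood ratio for an 'alert' result is 0.792/0.24 = 3.3000.
Analyst A: prior odds 0.088/0.912 = 0.096491; posterior odds 0.31842; posterior probability 0.242.
Analyst B: prior odds 0.349/0.651 = 0.53610; posterior odds 1.7691; posterior probability 0.639.

Analyst A: 0.242; Analyst B: 0.639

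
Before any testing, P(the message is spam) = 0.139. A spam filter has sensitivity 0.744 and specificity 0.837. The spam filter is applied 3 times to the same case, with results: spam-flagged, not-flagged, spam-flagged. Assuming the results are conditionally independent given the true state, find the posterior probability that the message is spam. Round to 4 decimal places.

With H the event that the message is spam, the joint likelihood of the observed sequence is P(data|H) = 0.744·0.256·0.744 = 0.14171 and P(data|¬H) = 0.163·0.837·0.163 = 0.022238.
Bayes: P(H|data) = 0.139·0.14171 / (0.139·0.14171 + 0.861·0.022238) = 0.019697/0.038844 = 0.5071.

Posterior P(H) ≈ 0.5071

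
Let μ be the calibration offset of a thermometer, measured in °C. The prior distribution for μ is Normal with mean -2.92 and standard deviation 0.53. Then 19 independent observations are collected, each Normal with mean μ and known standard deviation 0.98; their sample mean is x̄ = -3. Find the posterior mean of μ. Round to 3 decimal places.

Posterior mean ≈ -2.988

With known σ, the Normal prior is conjugate. Weight on the data is w = (n/σ²)/(n/σ² + 1/τ₀²) = 19.7834/(19.7834+3.55999) = 0.84750.
Posterior mean = w·x̄ + (1−w)·μ₀ = 0.84750·-3 + 0.15250·-2.92 = -2.988.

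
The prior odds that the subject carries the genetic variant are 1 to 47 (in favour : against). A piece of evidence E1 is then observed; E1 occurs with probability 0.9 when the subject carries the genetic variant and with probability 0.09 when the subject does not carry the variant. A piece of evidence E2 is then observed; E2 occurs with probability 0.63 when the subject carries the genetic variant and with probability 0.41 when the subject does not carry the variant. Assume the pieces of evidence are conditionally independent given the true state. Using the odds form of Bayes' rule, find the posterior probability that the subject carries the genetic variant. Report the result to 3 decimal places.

Prior odds = 1/47 = 0.021277.
Likelihood ratio for E1 = 0.9/0.09 = 10.000.
Likelihood ratio for E2 = 0.63/0.41 = 1.5366.
Posterior odds = prior odds × LR₁ × LR₂ = 0.32693.
Posterior probability = odds/(1+odds) = 0.32693/1.3269 = 0.246.

Posterior probability ≈ 0.246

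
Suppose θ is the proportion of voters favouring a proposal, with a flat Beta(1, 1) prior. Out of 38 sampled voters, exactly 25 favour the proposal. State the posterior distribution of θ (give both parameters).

The binomial likelihood is conjugate to the Beta prior: with 25 successes and 13 failures, the posterior is Beta(1+25, 1+13) = Beta(26, 14).

Posterior: Beta(26, 14)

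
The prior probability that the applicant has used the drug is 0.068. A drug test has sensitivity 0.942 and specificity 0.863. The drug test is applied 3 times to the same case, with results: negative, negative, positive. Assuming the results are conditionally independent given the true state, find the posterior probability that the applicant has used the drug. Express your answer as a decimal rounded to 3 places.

Posterior P(H) ≈ 0.002

Let H be the event that the applicant has used the drug; start with P(H) = 0.068. P('positive'|H) = 0.942, P('positive'|¬H) = 0.137.
Update on result 1 ('negative'): P(H) ← 0.058·0.0680 / (0.058·0.0680 + 0.863·0.9320) = 0.0039440/0.80826 = 0.0049.
Update on result 2 ('negative'): P(H) ← 0.058·0.0049 / (0.058·0.0049 + 0.863·0.9951) = 0.00028302/0.85907 = 0.0003.
Update on result 3 ('positive'): P(H) ← 0.942·0.0003 / (0.942·0.0003 + 0.137·0.9997) = 0.00031034/0.13727 = 0.0023.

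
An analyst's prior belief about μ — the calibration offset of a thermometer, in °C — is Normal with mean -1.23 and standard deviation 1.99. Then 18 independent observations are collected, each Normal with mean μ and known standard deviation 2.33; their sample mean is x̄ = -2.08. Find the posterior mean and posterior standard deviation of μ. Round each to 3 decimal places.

Posterior mean ≈ -2.020; posterior SD ≈ 0.529

With known σ, the Normal prior is conjugate. Weight on the data is w = (n/σ²)/(n/σ² + 1/τ₀²) = 3.31559/(3.31559+0.252519) = 0.92923.
Posterior mean = w·x̄ + (1−w)·μ₀ = 0.92923·-2.08 + 0.070771·-1.23 = -2.020. Posterior variance = 1/(3.31559+0.252519) = 0.280261, so SD = 0.529.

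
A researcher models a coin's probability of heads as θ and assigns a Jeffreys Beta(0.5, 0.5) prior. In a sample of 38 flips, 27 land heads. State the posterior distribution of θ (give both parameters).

Posterior: Beta(27.5, 11.5)

Observing 27 successes and 11 failures updates Beta(0.5, 0.5) by adding the success and failure counts to the two shape parameters: α = 0.5+27 = 27.5, β = 0.5+11 = 11.5.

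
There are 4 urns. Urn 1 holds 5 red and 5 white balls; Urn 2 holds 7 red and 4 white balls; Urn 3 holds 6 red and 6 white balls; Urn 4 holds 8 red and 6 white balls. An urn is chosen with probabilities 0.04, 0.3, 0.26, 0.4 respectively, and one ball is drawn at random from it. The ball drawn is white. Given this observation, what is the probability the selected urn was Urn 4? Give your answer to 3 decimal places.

P(white|Urn 1) = 0.5; P(white|Urn 2) = 0.3636; P(white|Urn 3) = 0.5; P(white|Urn 4) = 0.4286.
Prior × likelihood for each source: 0.04·0.5=0.02000, 0.3·0.3636=0.1091, 0.26·0.5=0.1300, 0.4·0.4286=0.1714. Summing gives P(white) = 0.43052.
P(Urn 4 | white) = 0.1714 / 0.43052 = 0.398.

Posterior probability ≈ 0.398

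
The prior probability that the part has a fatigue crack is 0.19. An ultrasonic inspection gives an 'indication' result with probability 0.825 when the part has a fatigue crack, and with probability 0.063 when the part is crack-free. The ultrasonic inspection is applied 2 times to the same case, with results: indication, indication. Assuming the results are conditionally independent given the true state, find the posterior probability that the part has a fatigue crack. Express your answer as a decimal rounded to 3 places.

With H the event that the part has a fatigue crack, the joint likelihood of the observed sequence is P(data|H) = 0.825·0.825 = 0.68062 and P(data|¬H) = 0.063·0.063 = 0.0039690.
Bayes: P(H|data) = 0.19·0.68062 / (0.19·0.68062 + 0.81·0.0039690) = 0.12932/0.13253 = 0.9757.

Posterior P(H) ≈ 0.976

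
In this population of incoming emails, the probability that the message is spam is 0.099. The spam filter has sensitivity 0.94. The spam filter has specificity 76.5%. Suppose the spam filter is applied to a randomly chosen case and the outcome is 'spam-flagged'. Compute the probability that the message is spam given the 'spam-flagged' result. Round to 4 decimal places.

Let H be the event that the message is spam. P(H) = 0.099, so P(¬H) = 0.901. With E the 'spam-flagged' result, P(E|H) = 0.94 and P(E|¬H) = 0.235.
P(E) = 0.94·0.099 + 0.235·0.901 = 0.093060 + 0.21174 = 0.30480.
By Bayes' theorem, P(H|E) = 0.093060 / 0.30480 = 0.3053.

P(H | E) ≈ 0.3053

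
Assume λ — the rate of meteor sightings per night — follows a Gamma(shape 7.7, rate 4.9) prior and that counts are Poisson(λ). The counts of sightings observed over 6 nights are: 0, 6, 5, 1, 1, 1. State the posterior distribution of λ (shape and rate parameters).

The Poisson likelihood adds the total count to the shape and the number of exposure periods to the rate. Here ∑xᵢ = 14 and n = 6, so shape 7.7→21.7 and rate 4.9→10.9.

Posterior: Gamma(shape=21.7, rate=10.9)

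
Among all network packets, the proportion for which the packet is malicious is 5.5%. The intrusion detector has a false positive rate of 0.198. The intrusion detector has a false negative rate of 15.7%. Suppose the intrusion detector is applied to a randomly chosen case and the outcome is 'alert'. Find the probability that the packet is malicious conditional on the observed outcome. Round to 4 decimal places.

Write H for 'the packet is malicious'. Prior odds H:¬H = 0.055/0.945 = 0.058201. For the 'alert' outcome, the likelihood ratio is 0.843/0.198 = 4.2576.
Posterior odds = 0.058201 × 4.2576 = 0.24780, so P(H|E) = 0.24780/(1+0.24780) = 0.1986.

P(H | E) ≈ 0.1986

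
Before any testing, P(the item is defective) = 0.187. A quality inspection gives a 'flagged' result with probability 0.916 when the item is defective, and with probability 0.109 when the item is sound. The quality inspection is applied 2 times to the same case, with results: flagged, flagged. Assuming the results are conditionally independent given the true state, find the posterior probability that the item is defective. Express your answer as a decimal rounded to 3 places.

Posterior P(H) ≈ 0.942

With H the event that the item is defective, the joint likelihood of the observed sequence is P(data|H) = 0.916·0.916 = 0.83906 and P(data|¬H) = 0.109·0.109 = 0.011881.
Bayes: P(H|data) = 0.187·0.83906 / (0.187·0.83906 + 0.813·0.011881) = 0.15690/0.16656 = 0.9420.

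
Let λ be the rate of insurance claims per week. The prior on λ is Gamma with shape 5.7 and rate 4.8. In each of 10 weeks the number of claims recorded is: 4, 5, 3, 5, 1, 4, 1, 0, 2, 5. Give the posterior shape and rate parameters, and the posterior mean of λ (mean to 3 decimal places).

The Poisson likelihood adds the total count to the shape and the number of exposure periods to the rate. Here ∑xᵢ = 30 and n = 10, so shape 5.7→35.7 and rate 4.8→14.8.
Posterior mean = shape/rate = 35.7/14.8 = 2.412.

Posterior: Gamma(shape=35.7, rate=14.8); mean ≈ 2.412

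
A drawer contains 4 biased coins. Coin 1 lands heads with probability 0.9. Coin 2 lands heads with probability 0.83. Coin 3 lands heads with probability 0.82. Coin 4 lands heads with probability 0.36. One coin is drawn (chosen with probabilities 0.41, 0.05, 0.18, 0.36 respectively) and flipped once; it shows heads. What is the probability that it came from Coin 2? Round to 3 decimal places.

Posterior probability ≈ 0.060

Tabulate prior·likelihood by source: [1] prior 0.41, lik 0.9, product 0.3690; [2] prior 0.05, lik 0.83, product 0.04150; [3] prior 0.18, lik 0.82, product 0.1476; [4] prior 0.36, lik 0.36, product 0.1296.
Normalizing constant = 0.68770; the posterior for Coin 2 is its product over the sum, 0.04150/0.68770 = 0.060.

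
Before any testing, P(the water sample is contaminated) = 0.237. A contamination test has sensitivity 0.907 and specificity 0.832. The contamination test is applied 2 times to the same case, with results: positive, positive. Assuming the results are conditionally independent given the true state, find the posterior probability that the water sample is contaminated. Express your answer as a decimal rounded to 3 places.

Let H be the event that the water sample is contaminated; start with P(H) = 0.237. P('positive'|H) = 0.907, P('positive'|¬H) = 0.168.
Update on result 1 ('positive'): P(H) ← 0.907·0.2370 / (0.907·0.2370 + 0.168·0.7630) = 0.21496/0.34314 = 0.6264.
Update on result 2 ('positive'): P(H) ← 0.907·0.6264 / (0.907·0.6264 + 0.168·0.3736) = 0.56818/0.63094 = 0.9005.

Posterior P(H) ≈ 0.901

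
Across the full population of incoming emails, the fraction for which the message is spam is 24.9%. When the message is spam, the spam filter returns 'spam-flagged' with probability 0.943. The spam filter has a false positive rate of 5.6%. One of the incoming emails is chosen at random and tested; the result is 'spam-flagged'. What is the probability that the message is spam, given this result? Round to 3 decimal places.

P(H | E) ≈ 0.848

Let H be the event that the message is spam. P(H) = 0.249, so P(¬H) = 0.751. With E the 'spam-flagged' result, P(E|H) = 0.943 and P(E|¬H) = 0.056.
P(E) = 0.943·0.249 + 0.056·0.751 = 0.23481 + 0.042056 = 0.27686.
By Bayes' theorem, P(H|E) = 0.23481 / 0.27686 = 0.848.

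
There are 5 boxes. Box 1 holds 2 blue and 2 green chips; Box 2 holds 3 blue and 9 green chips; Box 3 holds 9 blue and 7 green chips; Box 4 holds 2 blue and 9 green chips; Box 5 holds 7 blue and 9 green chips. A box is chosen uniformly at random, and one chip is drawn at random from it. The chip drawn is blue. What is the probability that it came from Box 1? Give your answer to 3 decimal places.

Posterior probability ≈ 0.259

P(blue|Box 1) = 0.5; P(blue|Box 2) = 0.25; P(blue|Box 3) = 0.5625; P(blue|Box 4) = 0.1818; P(blue|Box 5) = 0.4375.
Prior × likelihood for each source: 0.2·0.5=0.1000, 0.2·0.25=0.05000, 0.2·0.5625=0.1125, 0.2·0.1818=0.03636, 0.2·0.4375=0.08750. Summing gives P(blue) = 0.38636.
P(Box 1 | blue) = 0.1000 / 0.38636 = 0.259.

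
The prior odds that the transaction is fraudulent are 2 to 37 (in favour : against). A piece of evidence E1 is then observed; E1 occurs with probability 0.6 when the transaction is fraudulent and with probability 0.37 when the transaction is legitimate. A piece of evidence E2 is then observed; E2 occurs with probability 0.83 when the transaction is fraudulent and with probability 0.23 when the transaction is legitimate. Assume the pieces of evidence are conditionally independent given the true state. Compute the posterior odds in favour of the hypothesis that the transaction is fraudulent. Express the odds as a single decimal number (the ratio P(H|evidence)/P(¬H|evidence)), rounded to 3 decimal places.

Prior odds = 2/37 = 0.054054. In log-odds, ln(0.054054) = -2.9178.
Add log likelihood ratios: ln(1.6216) + ln(3.6087) = 1.7668.
Posterior log-odds = -1.1510, so posterior odds = exp(-1.1510) = 0.31632.

Posterior odds ≈ 0.316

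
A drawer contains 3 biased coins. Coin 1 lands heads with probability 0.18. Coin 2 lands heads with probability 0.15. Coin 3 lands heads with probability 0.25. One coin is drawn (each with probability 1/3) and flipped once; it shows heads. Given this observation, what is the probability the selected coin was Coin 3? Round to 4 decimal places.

Posterior probability ≈ 0.4310

Tabulate prior·likelihood by source: [1] prior 0.333333, lik 0.18, product 0.06000; [2] prior 0.333333, lik 0.15, product 0.05000; [3] prior 0.333333, lik 0.25, product 0.08333.
Normalizing constant = 0.19333; the posterior for Coin 3 is its product over the sum, 0.08333/0.19333 = 0.4310.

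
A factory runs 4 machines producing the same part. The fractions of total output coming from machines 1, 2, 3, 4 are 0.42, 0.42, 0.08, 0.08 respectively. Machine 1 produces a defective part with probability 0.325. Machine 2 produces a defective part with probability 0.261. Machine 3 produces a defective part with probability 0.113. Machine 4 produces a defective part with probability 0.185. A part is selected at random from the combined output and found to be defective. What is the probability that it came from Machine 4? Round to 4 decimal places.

Posterior probability ≈ 0.0548

Tabulate prior·likelihood by source: [1] prior 0.42, lik 0.325, product 0.1365; [2] prior 0.42, lik 0.261, product 0.1096; [3] prior 0.08, lik 0.113, product 0.009040; [4] prior 0.08, lik 0.185, product 0.01480.
Normalizing constant = 0.26996; the posterior for Machine 4 is its product over the sum, 0.01480/0.26996 = 0.0548.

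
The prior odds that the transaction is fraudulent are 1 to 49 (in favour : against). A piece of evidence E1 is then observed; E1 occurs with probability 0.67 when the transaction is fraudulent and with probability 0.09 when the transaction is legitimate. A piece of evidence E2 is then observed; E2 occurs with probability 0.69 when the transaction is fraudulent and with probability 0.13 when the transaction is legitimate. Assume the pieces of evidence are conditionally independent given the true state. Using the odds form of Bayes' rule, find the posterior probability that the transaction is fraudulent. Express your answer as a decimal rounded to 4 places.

Posterior probability ≈ 0.4464

Prior odds = 1/49 = 0.020408.
Likelihood ratio for E1 = 0.67/0.09 = 7.4444.
Likelihood ratio for E2 = 0.69/0.13 = 5.3077.
Posterior odds = prior odds × LR₁ × LR₂ = 0.80638.
Posterior probability = odds/(1+odds) = 0.80638/1.8064 = 0.4464.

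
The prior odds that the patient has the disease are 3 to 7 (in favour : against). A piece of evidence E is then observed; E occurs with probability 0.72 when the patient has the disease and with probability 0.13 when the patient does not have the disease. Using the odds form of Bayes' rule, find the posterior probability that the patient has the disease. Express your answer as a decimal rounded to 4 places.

Prior odds = 3/7 = 0.42857.
Likelihood ratio for E = 0.72/0.13 = 5.5385.
Posterior odds = prior odds × LR = 2.3736.
Posterior probability = odds/(1+odds) = 2.3736/3.3736 = 0.7036.

Posterior probability ≈ 0.7036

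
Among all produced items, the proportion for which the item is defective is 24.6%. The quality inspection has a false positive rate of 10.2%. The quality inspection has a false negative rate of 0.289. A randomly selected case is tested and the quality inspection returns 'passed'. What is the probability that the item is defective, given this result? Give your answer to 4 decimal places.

P(H | E) ≈ 0.0950

Write H for 'the item is defective'. Prior odds H:¬H = 0.246/0.754 = 0.32626. For the 'passed' outcome, the likelihood ratio is 0.289/0.898 = 0.32183.
Posterior odds = 0.32626 × 0.32183 = 0.10500, so P(H|E) = 0.10500/(1+0.10500) = 0.0950.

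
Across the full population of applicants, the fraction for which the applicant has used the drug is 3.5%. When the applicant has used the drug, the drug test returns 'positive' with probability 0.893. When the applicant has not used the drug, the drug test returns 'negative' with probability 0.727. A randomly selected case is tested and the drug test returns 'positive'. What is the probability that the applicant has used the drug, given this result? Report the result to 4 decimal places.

P(H | E) ≈ 0.1061

Let H be the event that the applicant has used the drug. P(H) = 0.035, so P(¬H) = 0.965. With E the 'positive' result, P(E|H) = 0.893 and P(E|¬H) = 0.273.
P(E) = 0.893·0.035 + 0.273·0.965 = 0.031255 + 0.26344 = 0.29470.
By Bayes' theorem, P(H|E) = 0.031255 / 0.29470 = 0.1061.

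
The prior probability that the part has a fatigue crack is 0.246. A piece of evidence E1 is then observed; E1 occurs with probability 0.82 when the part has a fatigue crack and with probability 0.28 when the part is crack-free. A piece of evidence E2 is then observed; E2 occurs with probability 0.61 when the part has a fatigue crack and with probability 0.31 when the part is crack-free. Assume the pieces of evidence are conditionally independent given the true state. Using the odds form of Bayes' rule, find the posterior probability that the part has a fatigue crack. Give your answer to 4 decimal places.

Prior odds = 0.246/(1−0.246) = 0.32626.
Likelihood ratio for E1 = 0.82/0.28 = 2.9286.
Likelihood ratio for E2 = 0.61/0.31 = 1.9677.
Posterior odds = prior odds × LR₁ × LR₂ = 1.8801.
Posterior probability = odds/(1+odds) = 1.8801/2.8801 = 0.6528.

Posterior probability ≈ 0.6528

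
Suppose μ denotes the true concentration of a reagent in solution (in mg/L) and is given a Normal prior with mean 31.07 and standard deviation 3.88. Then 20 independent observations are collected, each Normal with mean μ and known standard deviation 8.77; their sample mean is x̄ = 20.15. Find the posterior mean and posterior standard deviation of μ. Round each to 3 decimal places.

Posterior mean ≈ 22.372; posterior SD ≈ 1.750

Prior precision 1/τ₀² = 1/3.88² = 0.0664258; data precision n/σ² = 20/8.77² = 0.260034.
Posterior precision = 0.0664258 + 0.260034 = 0.326460, giving posterior SD = 1/√0.326460 = 1.750.
Posterior mean = (0.0664258·31.07 + 0.260034·20.15) / 0.326460 = 22.372.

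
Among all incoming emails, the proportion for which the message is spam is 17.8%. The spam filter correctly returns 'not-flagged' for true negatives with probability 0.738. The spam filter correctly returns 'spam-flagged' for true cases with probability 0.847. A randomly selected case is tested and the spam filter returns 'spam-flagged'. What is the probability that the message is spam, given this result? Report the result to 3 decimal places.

Write H for 'the message is spam'. Prior odds H:¬H = 0.178/0.822 = 0.21655. For the 'spam-flagged' outcome, the likelihood ratio is 0.847/0.262 = 3.2328.
Posterior odds = 0.21655 × 3.2328 = 0.70005, so P(H|E) = 0.70005/(1+0.70005) = 0.412.

P(H | E) ≈ 0.412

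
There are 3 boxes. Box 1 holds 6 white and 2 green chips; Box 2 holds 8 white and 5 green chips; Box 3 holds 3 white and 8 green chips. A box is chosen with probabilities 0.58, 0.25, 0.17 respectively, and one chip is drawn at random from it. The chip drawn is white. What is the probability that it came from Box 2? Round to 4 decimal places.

Posterior probability ≈ 0.2422

P(white|Box 1) = 0.75; P(white|Box 2) = 0.6154; P(white|Box 3) = 0.2727.
Prior × likelihood for each source: 0.58·0.75=0.4350, 0.25·0.6154=0.1538, 0.17·0.2727=0.04636. Summing gives P(white) = 0.63521.
P(Box 2 | white) = 0.1538 / 0.63521 = 0.2422.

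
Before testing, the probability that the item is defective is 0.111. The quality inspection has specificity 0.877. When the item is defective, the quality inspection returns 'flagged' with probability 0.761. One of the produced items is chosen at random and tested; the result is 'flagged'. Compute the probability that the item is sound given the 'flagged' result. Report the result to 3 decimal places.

Let H be the event that the item is defective. P(H) = 0.111, so P(¬H) = 0.889. With E the 'flagged' result, P(E|H) = 0.761 and P(E|¬H) = 0.123.
P(E) = 0.761·0.111 + 0.123·0.889 = 0.084471 + 0.10935 = 0.19382.
By Bayes' theorem, P(H|E) = 0.084471 / 0.19382 = 0.436. Hence P(¬H|E) = 1 − 0.436 = 0.564.

P(¬H | E) ≈ 0.564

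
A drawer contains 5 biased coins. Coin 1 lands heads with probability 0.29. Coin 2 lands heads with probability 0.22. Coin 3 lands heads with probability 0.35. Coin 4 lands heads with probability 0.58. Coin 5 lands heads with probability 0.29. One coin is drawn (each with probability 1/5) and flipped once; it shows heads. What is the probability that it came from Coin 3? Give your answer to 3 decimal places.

Posterior probability ≈ 0.202

P(heads|C1) = 0.29; P(heads|C2) = 0.22; P(heads|C3) = 0.35; P(heads|C4) = 0.58; P(heads|C5) = 0.29.
Prior × likelihood for each source: 0.2·0.29=0.05800, 0.2·0.22=0.04400, 0.2·0.35=0.07000, 0.2·0.58=0.1160, 0.2·0.29=0.05800. Summing gives P(heads) = 0.34600.
P(Coin 3 | heads) = 0.07000 / 0.34600 = 0.202.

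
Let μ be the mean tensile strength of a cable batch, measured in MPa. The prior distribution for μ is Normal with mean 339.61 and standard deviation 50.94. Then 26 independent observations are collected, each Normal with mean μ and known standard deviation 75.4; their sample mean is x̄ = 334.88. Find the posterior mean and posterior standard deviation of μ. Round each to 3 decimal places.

Posterior mean ≈ 335.248; posterior SD ≈ 14.201

With known σ, the Normal prior is conjugate. Weight on the data is w = (n/σ²)/(n/σ² + 1/τ₀²) = 0.00457331/(0.00457331+0.00038537) = 0.92228.
Posterior mean = w·x̄ + (1−w)·μ₀ = 0.92228·334.88 + 0.077717·339.61 = 335.248. Posterior variance = 1/(0.00457331+0.00038537) = 201.666, so SD = 14.201.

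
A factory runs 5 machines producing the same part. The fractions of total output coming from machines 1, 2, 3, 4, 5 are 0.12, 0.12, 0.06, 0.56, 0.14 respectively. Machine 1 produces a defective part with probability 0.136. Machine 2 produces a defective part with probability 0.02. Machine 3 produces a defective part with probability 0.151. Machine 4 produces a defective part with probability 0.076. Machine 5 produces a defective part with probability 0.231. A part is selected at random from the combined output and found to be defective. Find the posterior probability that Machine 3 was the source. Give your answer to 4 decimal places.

P(defective|M1) = 0.136; P(defective|M2) = 0.02; P(defective|M3) = 0.151; P(defective|M4) = 0.076; P(defective|M5) = 0.231.
Prior × likelihood for each source: 0.12·0.136=0.01632, 0.12·0.02=0.002400, 0.06·0.151=0.009060, 0.56·0.076=0.04256, 0.14·0.231=0.03234. Summing gives P(defective) = 0.10268.
P(Machine 3 | defective) = 0.009060 / 0.10268 = 0.0882.

Posterior probability ≈ 0.0882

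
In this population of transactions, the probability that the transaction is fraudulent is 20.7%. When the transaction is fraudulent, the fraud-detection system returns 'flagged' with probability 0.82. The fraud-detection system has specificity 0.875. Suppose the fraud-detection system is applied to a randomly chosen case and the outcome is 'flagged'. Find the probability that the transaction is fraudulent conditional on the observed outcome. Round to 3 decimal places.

P(H | E) ≈ 0.631

Write H for 'the transaction is fraudulent'. Prior odds H:¬H = 0.207/0.793 = 0.26103. For the 'flagged' outcome, the likelihood ratio is 0.82/0.125 = 6.5600.
Posterior odds = 0.26103 × 6.5600 = 1.7124, so P(H|E) = 1.7124/(1+1.7124) = 0.631.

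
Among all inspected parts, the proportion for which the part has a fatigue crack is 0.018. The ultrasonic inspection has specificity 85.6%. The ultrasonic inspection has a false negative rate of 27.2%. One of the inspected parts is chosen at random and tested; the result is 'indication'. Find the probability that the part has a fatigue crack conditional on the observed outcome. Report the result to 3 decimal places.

Write H for 'the part has a fatigue crack'. Prior odds H:¬H = 0.018/0.982 = 0.018330. For the 'indication' outcome, the likelihood ratio is 0.728/0.144 = 5.0556.
Posterior odds = 0.018330 × 5.0556 = 0.092668, so P(H|E) = 0.092668/(1+0.092668) = 0.085.

P(H | E) ≈ 0.085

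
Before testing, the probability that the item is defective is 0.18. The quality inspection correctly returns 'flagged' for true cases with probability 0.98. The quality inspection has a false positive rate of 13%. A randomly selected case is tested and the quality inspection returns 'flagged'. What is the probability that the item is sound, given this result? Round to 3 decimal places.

P(¬H | E) ≈ 0.377

Let H be the event that the item is defective. P(H) = 0.18, so P(¬H) = 0.82. With E the 'flagged' result, P(E|H) = 0.98 and P(E|¬H) = 0.13.
P(E) = 0.98·0.18 + 0.13·0.82 = 0.17640 + 0.10660 = 0.28300.
By Bayes' theorem, P(H|E) = 0.17640 / 0.28300 = 0.623. Hence P(¬H|E) = 1 − 0.623 = 0.377.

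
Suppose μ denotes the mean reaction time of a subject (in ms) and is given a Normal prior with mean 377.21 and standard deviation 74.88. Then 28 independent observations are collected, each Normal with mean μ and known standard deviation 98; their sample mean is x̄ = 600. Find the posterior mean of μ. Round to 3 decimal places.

Posterior mean ≈ 587.157

With known σ, the Normal prior is conjugate. Weight on the data is w = (n/σ²)/(n/σ² + 1/τ₀²) = 0.00291545/(0.00291545+0.00017835) = 0.94235.
Posterior mean = w·x̄ + (1−w)·μ₀ = 0.94235·600 + 0.057647·377.21 = 587.157.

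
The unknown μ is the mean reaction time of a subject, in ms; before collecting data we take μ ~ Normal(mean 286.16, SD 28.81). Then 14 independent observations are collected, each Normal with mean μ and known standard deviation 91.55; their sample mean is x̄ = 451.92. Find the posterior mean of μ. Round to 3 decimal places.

Posterior mean ≈ 382.461

With known σ, the Normal prior is conjugate. Weight on the data is w = (n/σ²)/(n/σ² + 1/τ₀²) = 0.00167036/(0.00167036+0.00120480) = 0.58096.
Posterior mean = w·x̄ + (1−w)·μ₀ = 0.58096·451.92 + 0.41904·286.16 = 382.461.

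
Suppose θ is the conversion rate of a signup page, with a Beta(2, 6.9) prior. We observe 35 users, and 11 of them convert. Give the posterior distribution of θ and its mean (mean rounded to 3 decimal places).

Posterior: Beta(13, 30.9); mean ≈ 0.296

Observing 11 successes and 24 failures updates Beta(2, 6.9) by adding the success and failure counts to the two shape parameters: α = 2+11 = 13, β = 6.9+24 = 30.9.
Posterior mean = α/(α+β) = 13/43.9 = 0.296.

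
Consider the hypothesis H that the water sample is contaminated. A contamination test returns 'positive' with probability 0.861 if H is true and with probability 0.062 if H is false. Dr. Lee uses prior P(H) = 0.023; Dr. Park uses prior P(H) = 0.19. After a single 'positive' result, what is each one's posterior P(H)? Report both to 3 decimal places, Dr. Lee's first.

Dr. Lee: 0.246; Dr. Park: 0.765

The likelihood ratio for a 'positive' result is 0.861/0.062 = 13.887.
Dr. Lee: prior odds 0.023/0.977 = 0.023541; posterior odds 0.32692; posterior probability 0.246.
Dr. Park: prior odds 0.19/0.81 = 0.23457; posterior odds 3.2575; posterior probability 0.765.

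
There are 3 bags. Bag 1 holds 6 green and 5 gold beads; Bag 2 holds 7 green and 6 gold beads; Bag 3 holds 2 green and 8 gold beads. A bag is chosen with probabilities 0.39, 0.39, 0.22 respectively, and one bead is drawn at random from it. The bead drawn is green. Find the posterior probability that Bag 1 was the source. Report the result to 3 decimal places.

Posterior probability ≈ 0.456

Tabulate prior·likelihood by source: [1] prior 0.39, lik 0.5455, product 0.2127; [2] prior 0.39, lik 0.5385, product 0.2100; [3] prior 0.22, lik 0.2, product 0.04400.
Normalizing constant = 0.46673; the posterior for Bag 1 is its product over the sum, 0.2127/0.46673 = 0.456.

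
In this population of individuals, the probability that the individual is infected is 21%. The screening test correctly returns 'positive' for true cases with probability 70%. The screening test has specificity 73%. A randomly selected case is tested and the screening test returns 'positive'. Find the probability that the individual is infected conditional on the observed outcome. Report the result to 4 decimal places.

Let H be the event that the individual is infected. P(H) = 0.21, so P(¬H) = 0.79. With E the 'positive' result, P(E|H) = 0.7 and P(E|¬H) = 0.27.
P(E) = 0.7·0.21 + 0.27·0.79 = 0.14700 + 0.21330 = 0.36030.
By Bayes' theorem, P(H|E) = 0.14700 / 0.36030 = 0.4080.

P(H | E) ≈ 0.4080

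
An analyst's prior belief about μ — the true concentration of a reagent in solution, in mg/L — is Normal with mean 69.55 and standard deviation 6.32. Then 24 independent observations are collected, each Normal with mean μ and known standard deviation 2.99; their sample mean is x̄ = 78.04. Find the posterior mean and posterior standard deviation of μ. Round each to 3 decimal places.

Prior precision 1/τ₀² = 1/6.32² = 0.0250361; data precision n/σ² = 24/2.99² = 2.68453.
Posterior precision = 0.0250361 + 2.68453 = 2.70957, giving posterior SD = 1/√2.70957 = 0.608.
Posterior mean = (0.0250361·69.55 + 2.68453·78.04) / 2.70957 = 77.962.

Posterior mean ≈ 77.962; posterior SD ≈ 0.608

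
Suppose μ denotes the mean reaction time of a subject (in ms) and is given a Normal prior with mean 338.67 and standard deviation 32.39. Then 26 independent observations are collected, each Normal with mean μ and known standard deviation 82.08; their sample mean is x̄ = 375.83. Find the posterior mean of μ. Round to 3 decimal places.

Posterior mean ≈ 368.470

With known σ, the Normal prior is conjugate. Weight on the data is w = (n/σ²)/(n/σ² + 1/τ₀²) = 0.00385921/(0.00385921+0.00095319) = 0.80193.
Posterior mean = w·x̄ + (1−w)·μ₀ = 0.80193·375.83 + 0.19807·338.67 = 368.470.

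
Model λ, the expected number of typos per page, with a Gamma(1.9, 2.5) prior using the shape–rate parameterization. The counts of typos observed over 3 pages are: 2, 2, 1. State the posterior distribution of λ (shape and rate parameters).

Posterior: Gamma(shape=6.9, rate=5.5)

Total count ∑xᵢ = 5 over n = 3 pages.
Gamma is conjugate to the Poisson likelihood: posterior is Gamma(shape = 1.9+5 = 6.9, rate = 2.5+3 = 5.5).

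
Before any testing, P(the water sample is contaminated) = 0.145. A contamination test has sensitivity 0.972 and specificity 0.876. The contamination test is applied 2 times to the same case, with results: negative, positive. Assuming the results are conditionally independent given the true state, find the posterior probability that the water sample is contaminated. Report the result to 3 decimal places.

Posterior P(H) ≈ 0.041

With H the event that the water sample is contaminated, the joint likelihood of the observed sequence is P(data|H) = 0.028·0.972 = 0.027216 and P(data|¬H) = 0.876·0.124 = 0.10862.
Bayes: P(H|data) = 0.145·0.027216 / (0.145·0.027216 + 0.855·0.10862) = 0.0039463/0.096820 = 0.0408.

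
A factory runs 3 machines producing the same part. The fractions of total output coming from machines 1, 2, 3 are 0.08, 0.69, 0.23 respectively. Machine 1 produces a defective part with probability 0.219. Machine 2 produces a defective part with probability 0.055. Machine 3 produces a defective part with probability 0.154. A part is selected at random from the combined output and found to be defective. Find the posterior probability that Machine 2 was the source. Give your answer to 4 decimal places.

Tabulate prior·likelihood by source: [1] prior 0.08, lik 0.219, product 0.01752; [2] prior 0.69, lik 0.055, product 0.03795; [3] prior 0.23, lik 0.154, product 0.03542.
Normalizing constant = 0.090890; the posterior for Machine 2 is its product over the sum, 0.03795/0.090890 = 0.4175.

Posterior probability ≈ 0.4175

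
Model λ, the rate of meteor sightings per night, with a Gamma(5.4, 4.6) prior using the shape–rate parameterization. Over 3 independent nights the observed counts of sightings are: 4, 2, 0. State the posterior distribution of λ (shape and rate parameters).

Total count ∑xᵢ = 6 over n = 3 nights.
Gamma is conjugate to the Poisson likelihood: posterior is Gamma(shape = 5.4+6 = 11.4, rate = 4.6+3 = 7.6).

Posterior: Gamma(shape=11.4, rate=7.6)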